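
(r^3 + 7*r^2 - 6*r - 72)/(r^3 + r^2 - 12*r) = (r + 6)/r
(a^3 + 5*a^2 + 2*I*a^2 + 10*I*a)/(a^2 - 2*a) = (a^2 + a*(5 + 2*I) + 10*I)/(a - 2)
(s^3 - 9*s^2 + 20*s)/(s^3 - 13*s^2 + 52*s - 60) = s*(s - 4)/(s^2 - 8*s + 12)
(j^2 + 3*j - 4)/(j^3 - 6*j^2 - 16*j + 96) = (j - 1)/(j^2 - 10*j + 24)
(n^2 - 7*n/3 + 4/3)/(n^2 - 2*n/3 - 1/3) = (3*n - 4)/(3*n + 1)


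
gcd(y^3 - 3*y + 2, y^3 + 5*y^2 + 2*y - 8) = y^2 + y - 2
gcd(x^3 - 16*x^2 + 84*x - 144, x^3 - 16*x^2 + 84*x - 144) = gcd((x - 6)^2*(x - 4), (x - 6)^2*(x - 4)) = x^3 - 16*x^2 + 84*x - 144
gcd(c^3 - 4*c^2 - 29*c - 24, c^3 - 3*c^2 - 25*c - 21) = c^2 + 4*c + 3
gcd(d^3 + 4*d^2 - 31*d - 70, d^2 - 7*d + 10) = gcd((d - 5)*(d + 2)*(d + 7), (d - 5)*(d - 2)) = d - 5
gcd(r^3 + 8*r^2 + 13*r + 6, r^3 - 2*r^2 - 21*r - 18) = r + 1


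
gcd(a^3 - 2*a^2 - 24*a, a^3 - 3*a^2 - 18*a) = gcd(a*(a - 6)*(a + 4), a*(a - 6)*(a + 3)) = a^2 - 6*a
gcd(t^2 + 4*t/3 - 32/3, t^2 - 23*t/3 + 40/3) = t - 8/3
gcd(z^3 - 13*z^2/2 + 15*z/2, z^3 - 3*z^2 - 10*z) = z^2 - 5*z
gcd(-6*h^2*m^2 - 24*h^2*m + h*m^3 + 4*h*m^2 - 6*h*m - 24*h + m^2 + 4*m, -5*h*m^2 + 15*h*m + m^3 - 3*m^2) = 1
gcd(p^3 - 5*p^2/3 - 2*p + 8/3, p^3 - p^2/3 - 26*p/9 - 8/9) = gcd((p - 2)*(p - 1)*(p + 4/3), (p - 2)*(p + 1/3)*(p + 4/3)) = p^2 - 2*p/3 - 8/3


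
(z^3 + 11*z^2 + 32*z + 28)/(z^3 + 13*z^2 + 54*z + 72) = (z^3 + 11*z^2 + 32*z + 28)/(z^3 + 13*z^2 + 54*z + 72)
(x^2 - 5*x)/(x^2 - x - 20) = x/(x + 4)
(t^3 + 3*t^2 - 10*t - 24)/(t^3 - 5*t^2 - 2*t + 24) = (t + 4)/(t - 4)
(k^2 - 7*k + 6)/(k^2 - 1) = (k - 6)/(k + 1)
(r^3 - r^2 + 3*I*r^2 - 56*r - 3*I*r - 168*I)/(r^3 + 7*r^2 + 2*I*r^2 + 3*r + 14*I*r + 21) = (r - 8)/(r - I)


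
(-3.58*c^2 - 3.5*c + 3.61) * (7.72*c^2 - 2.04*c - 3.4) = -27.6376*c^4 - 19.7168*c^3 + 47.1812*c^2 + 4.5356*c - 12.274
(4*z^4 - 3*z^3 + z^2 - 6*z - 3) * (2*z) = 8*z^5 - 6*z^4 + 2*z^3 - 12*z^2 - 6*z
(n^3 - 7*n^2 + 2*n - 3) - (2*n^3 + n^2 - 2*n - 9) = -n^3 - 8*n^2 + 4*n + 6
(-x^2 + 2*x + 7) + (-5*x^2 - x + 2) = -6*x^2 + x + 9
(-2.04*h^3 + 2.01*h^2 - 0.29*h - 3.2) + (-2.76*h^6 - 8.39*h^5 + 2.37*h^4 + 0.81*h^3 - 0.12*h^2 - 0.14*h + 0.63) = -2.76*h^6 - 8.39*h^5 + 2.37*h^4 - 1.23*h^3 + 1.89*h^2 - 0.43*h - 2.57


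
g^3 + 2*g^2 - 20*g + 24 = (g - 2)^2*(g + 6)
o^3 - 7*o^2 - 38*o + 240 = (o - 8)*(o - 5)*(o + 6)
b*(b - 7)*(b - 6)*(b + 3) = b^4 - 10*b^3 + 3*b^2 + 126*b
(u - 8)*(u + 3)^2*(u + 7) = u^4 + 5*u^3 - 53*u^2 - 345*u - 504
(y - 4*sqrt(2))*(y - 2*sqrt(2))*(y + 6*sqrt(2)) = y^3 - 56*y + 96*sqrt(2)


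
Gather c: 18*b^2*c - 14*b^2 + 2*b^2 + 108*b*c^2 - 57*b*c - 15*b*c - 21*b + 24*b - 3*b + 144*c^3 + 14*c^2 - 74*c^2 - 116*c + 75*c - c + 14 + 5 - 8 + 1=-12*b^2 + 144*c^3 + c^2*(108*b - 60) + c*(18*b^2 - 72*b - 42) + 12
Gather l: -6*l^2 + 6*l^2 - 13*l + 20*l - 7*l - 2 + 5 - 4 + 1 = 0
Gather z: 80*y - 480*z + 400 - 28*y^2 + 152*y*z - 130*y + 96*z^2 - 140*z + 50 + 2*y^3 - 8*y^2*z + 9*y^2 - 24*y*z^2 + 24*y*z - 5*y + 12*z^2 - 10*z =2*y^3 - 19*y^2 - 55*y + z^2*(108 - 24*y) + z*(-8*y^2 + 176*y - 630) + 450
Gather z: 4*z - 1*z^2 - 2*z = -z^2 + 2*z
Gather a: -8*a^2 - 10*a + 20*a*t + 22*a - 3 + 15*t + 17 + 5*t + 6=-8*a^2 + a*(20*t + 12) + 20*t + 20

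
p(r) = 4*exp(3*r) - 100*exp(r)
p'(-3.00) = -4.98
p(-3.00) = -4.98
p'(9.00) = 6384578076913.19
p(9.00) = 2128192152098.80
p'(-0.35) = -66.27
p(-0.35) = -69.07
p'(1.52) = 689.78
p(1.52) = -74.89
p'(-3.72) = -2.42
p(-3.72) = -2.42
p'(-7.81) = -0.04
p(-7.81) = -0.04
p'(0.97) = -43.51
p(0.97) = -190.37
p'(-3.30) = -3.69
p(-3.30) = -3.69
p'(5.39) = 126371078.57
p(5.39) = 42109079.30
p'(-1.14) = -31.59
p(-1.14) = -31.85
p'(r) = 12*exp(3*r) - 100*exp(r)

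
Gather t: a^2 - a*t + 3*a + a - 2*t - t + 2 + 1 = a^2 + 4*a + t*(-a - 3) + 3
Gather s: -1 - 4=-5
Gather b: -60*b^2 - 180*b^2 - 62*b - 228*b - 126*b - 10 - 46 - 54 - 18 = -240*b^2 - 416*b - 128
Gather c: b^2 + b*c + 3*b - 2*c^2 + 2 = b^2 + b*c + 3*b - 2*c^2 + 2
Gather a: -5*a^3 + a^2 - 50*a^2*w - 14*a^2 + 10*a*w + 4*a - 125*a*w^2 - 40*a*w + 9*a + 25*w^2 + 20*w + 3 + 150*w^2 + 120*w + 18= -5*a^3 + a^2*(-50*w - 13) + a*(-125*w^2 - 30*w + 13) + 175*w^2 + 140*w + 21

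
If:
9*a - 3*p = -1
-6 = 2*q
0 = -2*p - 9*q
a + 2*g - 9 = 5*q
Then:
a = 79/18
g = -187/36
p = 27/2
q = -3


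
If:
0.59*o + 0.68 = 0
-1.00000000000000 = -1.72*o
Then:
No Solution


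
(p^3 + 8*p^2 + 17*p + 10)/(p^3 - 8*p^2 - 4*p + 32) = (p^2 + 6*p + 5)/(p^2 - 10*p + 16)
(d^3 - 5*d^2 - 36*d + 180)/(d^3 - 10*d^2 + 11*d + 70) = (d^2 - 36)/(d^2 - 5*d - 14)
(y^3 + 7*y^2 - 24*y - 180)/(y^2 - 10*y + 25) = (y^2 + 12*y + 36)/(y - 5)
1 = 1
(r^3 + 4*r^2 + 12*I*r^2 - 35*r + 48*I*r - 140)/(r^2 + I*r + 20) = (r^2 + r*(4 + 7*I) + 28*I)/(r - 4*I)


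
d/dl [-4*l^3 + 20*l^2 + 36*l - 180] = -12*l^2 + 40*l + 36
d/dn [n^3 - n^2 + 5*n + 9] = 3*n^2 - 2*n + 5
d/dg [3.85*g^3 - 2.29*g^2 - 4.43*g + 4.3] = 11.55*g^2 - 4.58*g - 4.43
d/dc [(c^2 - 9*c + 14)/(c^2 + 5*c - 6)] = 2*(7*c^2 - 20*c - 8)/(c^4 + 10*c^3 + 13*c^2 - 60*c + 36)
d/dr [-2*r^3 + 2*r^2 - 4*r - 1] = -6*r^2 + 4*r - 4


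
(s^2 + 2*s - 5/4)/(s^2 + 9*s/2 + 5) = (s - 1/2)/(s + 2)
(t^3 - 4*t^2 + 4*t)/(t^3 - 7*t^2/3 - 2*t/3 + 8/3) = 3*t*(t - 2)/(3*t^2 - t - 4)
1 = 1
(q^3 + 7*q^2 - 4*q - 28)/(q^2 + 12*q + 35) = (q^2 - 4)/(q + 5)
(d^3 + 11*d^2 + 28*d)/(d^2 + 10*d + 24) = d*(d + 7)/(d + 6)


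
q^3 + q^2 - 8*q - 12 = (q - 3)*(q + 2)^2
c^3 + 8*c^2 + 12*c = c*(c + 2)*(c + 6)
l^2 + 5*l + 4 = (l + 1)*(l + 4)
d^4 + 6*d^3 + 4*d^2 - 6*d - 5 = (d - 1)*(d + 1)^2*(d + 5)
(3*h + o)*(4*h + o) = 12*h^2 + 7*h*o + o^2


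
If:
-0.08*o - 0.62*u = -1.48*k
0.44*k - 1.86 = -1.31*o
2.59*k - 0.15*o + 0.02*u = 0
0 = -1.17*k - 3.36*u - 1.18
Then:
No Solution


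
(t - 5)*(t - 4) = t^2 - 9*t + 20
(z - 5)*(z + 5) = z^2 - 25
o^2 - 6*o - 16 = (o - 8)*(o + 2)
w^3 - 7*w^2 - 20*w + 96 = (w - 8)*(w - 3)*(w + 4)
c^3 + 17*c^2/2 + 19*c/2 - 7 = (c - 1/2)*(c + 2)*(c + 7)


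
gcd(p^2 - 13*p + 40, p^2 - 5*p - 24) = p - 8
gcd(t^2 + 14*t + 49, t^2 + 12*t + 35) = t + 7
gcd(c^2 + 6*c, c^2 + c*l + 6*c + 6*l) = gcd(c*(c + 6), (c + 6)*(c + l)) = c + 6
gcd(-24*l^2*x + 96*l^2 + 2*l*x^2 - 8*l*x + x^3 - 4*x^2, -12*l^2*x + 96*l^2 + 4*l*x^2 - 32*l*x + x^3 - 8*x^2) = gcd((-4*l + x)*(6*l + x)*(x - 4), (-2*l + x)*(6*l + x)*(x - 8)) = 6*l + x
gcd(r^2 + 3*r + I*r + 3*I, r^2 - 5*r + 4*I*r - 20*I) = 1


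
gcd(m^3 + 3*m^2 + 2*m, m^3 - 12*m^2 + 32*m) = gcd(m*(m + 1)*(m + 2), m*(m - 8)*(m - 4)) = m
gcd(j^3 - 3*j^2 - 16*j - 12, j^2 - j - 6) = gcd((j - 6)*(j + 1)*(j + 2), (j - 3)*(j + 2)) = j + 2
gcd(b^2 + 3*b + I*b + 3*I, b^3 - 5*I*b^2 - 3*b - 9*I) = b + I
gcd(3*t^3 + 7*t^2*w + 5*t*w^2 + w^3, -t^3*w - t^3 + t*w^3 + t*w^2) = t + w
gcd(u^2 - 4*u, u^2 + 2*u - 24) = u - 4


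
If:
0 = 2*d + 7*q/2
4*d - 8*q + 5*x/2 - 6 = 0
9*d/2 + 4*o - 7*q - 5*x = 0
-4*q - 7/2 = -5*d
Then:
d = 49/102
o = -65/816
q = -14/51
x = 64/85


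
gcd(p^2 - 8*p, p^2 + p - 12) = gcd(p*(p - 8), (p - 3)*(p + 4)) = 1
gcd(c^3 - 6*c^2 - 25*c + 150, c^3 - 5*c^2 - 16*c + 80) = c - 5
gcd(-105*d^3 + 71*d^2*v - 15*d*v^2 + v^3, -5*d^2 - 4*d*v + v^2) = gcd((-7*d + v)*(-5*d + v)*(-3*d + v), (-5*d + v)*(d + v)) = -5*d + v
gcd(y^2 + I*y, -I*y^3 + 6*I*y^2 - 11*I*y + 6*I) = 1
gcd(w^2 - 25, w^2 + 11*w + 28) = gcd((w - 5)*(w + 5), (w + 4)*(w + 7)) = 1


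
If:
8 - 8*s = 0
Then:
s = 1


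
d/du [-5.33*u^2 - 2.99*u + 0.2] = -10.66*u - 2.99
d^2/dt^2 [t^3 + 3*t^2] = 6*t + 6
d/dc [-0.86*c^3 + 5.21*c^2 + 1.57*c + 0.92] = -2.58*c^2 + 10.42*c + 1.57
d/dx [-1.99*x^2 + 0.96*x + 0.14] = 0.96 - 3.98*x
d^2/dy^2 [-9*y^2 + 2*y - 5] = -18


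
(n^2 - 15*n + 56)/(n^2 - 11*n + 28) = (n - 8)/(n - 4)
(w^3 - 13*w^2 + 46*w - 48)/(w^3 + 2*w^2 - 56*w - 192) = (w^2 - 5*w + 6)/(w^2 + 10*w + 24)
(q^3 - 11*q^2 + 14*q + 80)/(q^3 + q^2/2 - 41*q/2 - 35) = 2*(q - 8)/(2*q + 7)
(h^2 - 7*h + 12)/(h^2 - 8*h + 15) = (h - 4)/(h - 5)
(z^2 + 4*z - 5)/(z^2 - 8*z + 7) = (z + 5)/(z - 7)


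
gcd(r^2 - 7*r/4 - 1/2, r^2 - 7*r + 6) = 1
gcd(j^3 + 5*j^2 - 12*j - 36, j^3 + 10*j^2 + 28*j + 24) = j^2 + 8*j + 12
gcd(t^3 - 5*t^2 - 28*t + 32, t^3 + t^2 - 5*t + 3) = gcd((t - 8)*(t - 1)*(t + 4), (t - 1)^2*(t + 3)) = t - 1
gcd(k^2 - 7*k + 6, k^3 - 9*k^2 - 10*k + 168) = k - 6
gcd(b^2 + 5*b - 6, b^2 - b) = b - 1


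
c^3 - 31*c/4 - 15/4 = (c - 3)*(c + 1/2)*(c + 5/2)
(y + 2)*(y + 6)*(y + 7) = y^3 + 15*y^2 + 68*y + 84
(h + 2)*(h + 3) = h^2 + 5*h + 6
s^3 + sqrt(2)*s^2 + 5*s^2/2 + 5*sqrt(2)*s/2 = s*(s + 5/2)*(s + sqrt(2))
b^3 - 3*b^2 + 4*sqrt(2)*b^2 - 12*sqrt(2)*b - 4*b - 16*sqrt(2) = (b - 4)*(b + 1)*(b + 4*sqrt(2))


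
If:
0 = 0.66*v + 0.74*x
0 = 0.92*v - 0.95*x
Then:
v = 0.00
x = 0.00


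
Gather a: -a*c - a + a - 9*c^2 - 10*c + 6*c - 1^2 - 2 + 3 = -a*c - 9*c^2 - 4*c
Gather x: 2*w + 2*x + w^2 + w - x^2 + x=w^2 + 3*w - x^2 + 3*x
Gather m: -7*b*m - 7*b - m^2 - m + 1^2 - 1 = -7*b - m^2 + m*(-7*b - 1)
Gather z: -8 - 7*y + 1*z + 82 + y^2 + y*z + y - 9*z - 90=y^2 - 6*y + z*(y - 8) - 16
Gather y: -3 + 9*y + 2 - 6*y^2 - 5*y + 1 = -6*y^2 + 4*y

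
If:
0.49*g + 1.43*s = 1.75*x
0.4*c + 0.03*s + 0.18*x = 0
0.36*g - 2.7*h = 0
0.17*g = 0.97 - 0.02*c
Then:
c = 0.146195172965325 - 0.540150101503066*x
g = 0.0635470707650665*x + 5.68868292082761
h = 0.00847294276867554*x + 0.758491056110348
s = 1.20200135337421*x - 1.949268972871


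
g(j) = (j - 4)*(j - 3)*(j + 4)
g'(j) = (j - 4)*(j - 3) + (j - 4)*(j + 4) + (j - 3)*(j + 4) = 3*j^2 - 6*j - 16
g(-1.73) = 61.52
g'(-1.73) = 3.36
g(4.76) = 11.72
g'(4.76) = 23.41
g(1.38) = 22.83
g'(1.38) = -18.57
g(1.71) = 16.87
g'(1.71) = -17.49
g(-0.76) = 57.99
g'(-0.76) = -9.71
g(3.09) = -0.58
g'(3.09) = -5.90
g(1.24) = 25.45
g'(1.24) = -18.83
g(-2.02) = 59.84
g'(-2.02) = 8.36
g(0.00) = 48.00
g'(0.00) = -16.00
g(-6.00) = -180.00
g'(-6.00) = 128.00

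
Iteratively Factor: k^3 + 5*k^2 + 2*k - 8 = (k + 4)*(k^2 + k - 2) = (k - 1)*(k + 4)*(k + 2)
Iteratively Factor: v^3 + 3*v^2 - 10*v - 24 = (v - 3)*(v^2 + 6*v + 8) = (v - 3)*(v + 4)*(v + 2)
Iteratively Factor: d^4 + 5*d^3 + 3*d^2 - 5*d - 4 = (d + 1)*(d^3 + 4*d^2 - d - 4) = (d + 1)^2*(d^2 + 3*d - 4) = (d - 1)*(d + 1)^2*(d + 4)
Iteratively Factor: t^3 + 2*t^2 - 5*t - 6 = (t + 3)*(t^2 - t - 2) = (t - 2)*(t + 3)*(t + 1)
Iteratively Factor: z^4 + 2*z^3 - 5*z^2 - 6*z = (z - 2)*(z^3 + 4*z^2 + 3*z) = z*(z - 2)*(z^2 + 4*z + 3) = z*(z - 2)*(z + 1)*(z + 3)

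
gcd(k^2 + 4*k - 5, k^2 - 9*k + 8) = k - 1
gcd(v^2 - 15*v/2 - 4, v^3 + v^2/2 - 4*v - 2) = v + 1/2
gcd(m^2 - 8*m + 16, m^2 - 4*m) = m - 4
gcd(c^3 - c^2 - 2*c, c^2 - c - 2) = c^2 - c - 2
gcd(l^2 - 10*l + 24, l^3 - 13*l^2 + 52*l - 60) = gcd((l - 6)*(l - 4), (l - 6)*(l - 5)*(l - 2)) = l - 6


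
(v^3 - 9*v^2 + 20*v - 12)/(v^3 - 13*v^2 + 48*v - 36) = (v - 2)/(v - 6)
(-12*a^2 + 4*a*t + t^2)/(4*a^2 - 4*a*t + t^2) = (6*a + t)/(-2*a + t)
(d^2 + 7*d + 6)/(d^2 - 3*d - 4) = (d + 6)/(d - 4)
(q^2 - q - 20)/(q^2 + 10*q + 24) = (q - 5)/(q + 6)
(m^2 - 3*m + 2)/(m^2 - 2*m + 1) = (m - 2)/(m - 1)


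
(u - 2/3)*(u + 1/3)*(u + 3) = u^3 + 8*u^2/3 - 11*u/9 - 2/3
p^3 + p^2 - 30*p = p*(p - 5)*(p + 6)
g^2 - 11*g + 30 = (g - 6)*(g - 5)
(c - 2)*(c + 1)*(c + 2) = c^3 + c^2 - 4*c - 4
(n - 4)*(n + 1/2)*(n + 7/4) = n^3 - 7*n^2/4 - 65*n/8 - 7/2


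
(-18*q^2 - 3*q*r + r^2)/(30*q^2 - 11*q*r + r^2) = (-3*q - r)/(5*q - r)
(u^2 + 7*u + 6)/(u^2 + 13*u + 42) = (u + 1)/(u + 7)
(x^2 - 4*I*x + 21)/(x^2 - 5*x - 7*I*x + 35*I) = (x + 3*I)/(x - 5)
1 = 1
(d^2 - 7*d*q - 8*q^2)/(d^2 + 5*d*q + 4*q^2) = (d - 8*q)/(d + 4*q)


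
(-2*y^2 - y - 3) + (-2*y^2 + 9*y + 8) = -4*y^2 + 8*y + 5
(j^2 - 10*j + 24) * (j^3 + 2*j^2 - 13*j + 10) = j^5 - 8*j^4 - 9*j^3 + 188*j^2 - 412*j + 240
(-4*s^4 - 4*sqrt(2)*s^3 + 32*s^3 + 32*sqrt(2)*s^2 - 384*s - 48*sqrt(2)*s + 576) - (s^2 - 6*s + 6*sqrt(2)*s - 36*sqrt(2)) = -4*s^4 - 4*sqrt(2)*s^3 + 32*s^3 - s^2 + 32*sqrt(2)*s^2 - 378*s - 54*sqrt(2)*s + 36*sqrt(2) + 576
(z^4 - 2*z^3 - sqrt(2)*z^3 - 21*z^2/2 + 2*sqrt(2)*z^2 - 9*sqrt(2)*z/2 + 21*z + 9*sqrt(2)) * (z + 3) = z^5 - sqrt(2)*z^4 + z^4 - 33*z^3/2 - sqrt(2)*z^3 - 21*z^2/2 + 3*sqrt(2)*z^2/2 - 9*sqrt(2)*z/2 + 63*z + 27*sqrt(2)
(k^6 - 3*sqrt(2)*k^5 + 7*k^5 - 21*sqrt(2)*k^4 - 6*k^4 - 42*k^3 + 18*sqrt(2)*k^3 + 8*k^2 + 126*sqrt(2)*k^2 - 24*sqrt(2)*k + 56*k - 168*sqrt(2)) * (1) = k^6 - 3*sqrt(2)*k^5 + 7*k^5 - 21*sqrt(2)*k^4 - 6*k^4 - 42*k^3 + 18*sqrt(2)*k^3 + 8*k^2 + 126*sqrt(2)*k^2 - 24*sqrt(2)*k + 56*k - 168*sqrt(2)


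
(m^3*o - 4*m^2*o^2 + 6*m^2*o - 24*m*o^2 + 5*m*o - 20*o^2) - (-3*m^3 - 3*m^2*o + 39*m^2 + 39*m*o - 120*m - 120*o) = m^3*o + 3*m^3 - 4*m^2*o^2 + 9*m^2*o - 39*m^2 - 24*m*o^2 - 34*m*o + 120*m - 20*o^2 + 120*o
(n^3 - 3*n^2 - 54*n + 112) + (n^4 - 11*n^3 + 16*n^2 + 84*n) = n^4 - 10*n^3 + 13*n^2 + 30*n + 112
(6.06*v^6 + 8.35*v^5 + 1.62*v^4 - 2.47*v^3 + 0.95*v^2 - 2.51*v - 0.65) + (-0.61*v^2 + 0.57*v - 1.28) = 6.06*v^6 + 8.35*v^5 + 1.62*v^4 - 2.47*v^3 + 0.34*v^2 - 1.94*v - 1.93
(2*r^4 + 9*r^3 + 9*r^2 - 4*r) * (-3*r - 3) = -6*r^5 - 33*r^4 - 54*r^3 - 15*r^2 + 12*r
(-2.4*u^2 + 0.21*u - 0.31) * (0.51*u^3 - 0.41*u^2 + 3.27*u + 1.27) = -1.224*u^5 + 1.0911*u^4 - 8.0922*u^3 - 2.2342*u^2 - 0.747*u - 0.3937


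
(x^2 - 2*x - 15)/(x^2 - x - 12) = (x - 5)/(x - 4)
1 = 1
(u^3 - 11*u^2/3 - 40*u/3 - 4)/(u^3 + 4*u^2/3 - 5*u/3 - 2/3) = (u - 6)/(u - 1)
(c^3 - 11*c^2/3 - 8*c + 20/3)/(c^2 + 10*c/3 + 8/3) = (3*c^2 - 17*c + 10)/(3*c + 4)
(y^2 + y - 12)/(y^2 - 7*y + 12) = (y + 4)/(y - 4)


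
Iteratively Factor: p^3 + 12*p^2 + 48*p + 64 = (p + 4)*(p^2 + 8*p + 16) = (p + 4)^2*(p + 4)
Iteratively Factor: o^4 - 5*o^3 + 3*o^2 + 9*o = (o - 3)*(o^3 - 2*o^2 - 3*o) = o*(o - 3)*(o^2 - 2*o - 3) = o*(o - 3)^2*(o + 1)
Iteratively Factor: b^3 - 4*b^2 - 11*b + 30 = (b + 3)*(b^2 - 7*b + 10) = (b - 5)*(b + 3)*(b - 2)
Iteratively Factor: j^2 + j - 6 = (j + 3)*(j - 2)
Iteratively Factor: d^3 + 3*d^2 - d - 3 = (d - 1)*(d^2 + 4*d + 3) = (d - 1)*(d + 3)*(d + 1)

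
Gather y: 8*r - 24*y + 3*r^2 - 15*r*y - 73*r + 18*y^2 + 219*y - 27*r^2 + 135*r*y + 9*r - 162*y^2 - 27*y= -24*r^2 - 56*r - 144*y^2 + y*(120*r + 168)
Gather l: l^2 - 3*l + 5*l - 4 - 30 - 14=l^2 + 2*l - 48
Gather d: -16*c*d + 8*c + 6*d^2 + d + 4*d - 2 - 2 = 8*c + 6*d^2 + d*(5 - 16*c) - 4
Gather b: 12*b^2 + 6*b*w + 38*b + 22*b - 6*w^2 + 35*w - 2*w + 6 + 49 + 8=12*b^2 + b*(6*w + 60) - 6*w^2 + 33*w + 63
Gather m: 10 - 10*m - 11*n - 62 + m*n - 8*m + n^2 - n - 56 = m*(n - 18) + n^2 - 12*n - 108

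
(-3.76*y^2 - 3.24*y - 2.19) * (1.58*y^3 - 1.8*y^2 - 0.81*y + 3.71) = -5.9408*y^5 + 1.6488*y^4 + 5.4174*y^3 - 7.3832*y^2 - 10.2465*y - 8.1249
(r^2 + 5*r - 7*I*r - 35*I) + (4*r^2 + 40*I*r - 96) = 5*r^2 + 5*r + 33*I*r - 96 - 35*I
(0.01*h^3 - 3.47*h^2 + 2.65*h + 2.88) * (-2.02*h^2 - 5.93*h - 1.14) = -0.0202*h^5 + 6.9501*h^4 + 15.2127*h^3 - 17.5763*h^2 - 20.0994*h - 3.2832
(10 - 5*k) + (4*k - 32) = -k - 22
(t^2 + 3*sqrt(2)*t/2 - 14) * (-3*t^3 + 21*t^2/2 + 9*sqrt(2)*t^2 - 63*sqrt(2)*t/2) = -3*t^5 + 9*sqrt(2)*t^4/2 + 21*t^4/2 - 63*sqrt(2)*t^3/4 + 69*t^3 - 483*t^2/2 - 126*sqrt(2)*t^2 + 441*sqrt(2)*t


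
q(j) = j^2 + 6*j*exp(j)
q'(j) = 6*j*exp(j) + 2*j + 6*exp(j)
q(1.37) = 34.23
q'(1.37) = 58.70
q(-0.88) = -1.42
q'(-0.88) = -1.46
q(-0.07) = -0.39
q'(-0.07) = 5.06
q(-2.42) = 4.57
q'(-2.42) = -5.60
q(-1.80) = 1.45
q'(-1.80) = -4.39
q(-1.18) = -0.78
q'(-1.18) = -2.69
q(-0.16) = -0.79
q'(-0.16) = 3.97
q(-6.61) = 43.64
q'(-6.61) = -13.27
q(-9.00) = 80.99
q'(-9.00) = -18.01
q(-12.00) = 144.00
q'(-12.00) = -24.00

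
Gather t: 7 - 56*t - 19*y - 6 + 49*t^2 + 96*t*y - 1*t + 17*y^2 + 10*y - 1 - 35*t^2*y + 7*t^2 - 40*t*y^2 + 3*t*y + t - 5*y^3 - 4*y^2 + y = t^2*(56 - 35*y) + t*(-40*y^2 + 99*y - 56) - 5*y^3 + 13*y^2 - 8*y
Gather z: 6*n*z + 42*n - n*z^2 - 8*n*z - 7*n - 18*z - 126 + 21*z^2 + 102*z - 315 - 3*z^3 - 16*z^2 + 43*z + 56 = 35*n - 3*z^3 + z^2*(5 - n) + z*(127 - 2*n) - 385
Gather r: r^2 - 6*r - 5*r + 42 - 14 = r^2 - 11*r + 28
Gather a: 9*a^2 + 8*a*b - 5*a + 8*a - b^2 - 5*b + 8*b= 9*a^2 + a*(8*b + 3) - b^2 + 3*b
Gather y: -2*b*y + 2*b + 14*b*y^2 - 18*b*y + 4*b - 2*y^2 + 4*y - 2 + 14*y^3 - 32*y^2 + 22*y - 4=6*b + 14*y^3 + y^2*(14*b - 34) + y*(26 - 20*b) - 6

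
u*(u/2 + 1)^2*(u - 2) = u^4/4 + u^3/2 - u^2 - 2*u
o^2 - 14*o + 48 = (o - 8)*(o - 6)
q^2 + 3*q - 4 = (q - 1)*(q + 4)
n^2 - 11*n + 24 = (n - 8)*(n - 3)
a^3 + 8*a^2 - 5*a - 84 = (a - 3)*(a + 4)*(a + 7)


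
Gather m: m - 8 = m - 8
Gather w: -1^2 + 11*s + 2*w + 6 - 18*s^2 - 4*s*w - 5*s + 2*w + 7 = -18*s^2 + 6*s + w*(4 - 4*s) + 12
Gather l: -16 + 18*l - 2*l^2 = -2*l^2 + 18*l - 16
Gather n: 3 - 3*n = 3 - 3*n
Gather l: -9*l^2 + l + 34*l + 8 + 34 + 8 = -9*l^2 + 35*l + 50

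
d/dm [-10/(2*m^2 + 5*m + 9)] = 10*(4*m + 5)/(2*m^2 + 5*m + 9)^2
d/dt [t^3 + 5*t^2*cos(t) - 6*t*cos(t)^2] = -5*t^2*sin(t) + 3*t^2 + 6*t*sin(2*t) + 10*t*cos(t) - 6*cos(t)^2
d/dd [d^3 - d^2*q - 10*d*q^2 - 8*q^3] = 3*d^2 - 2*d*q - 10*q^2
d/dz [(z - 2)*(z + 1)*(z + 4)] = 3*z^2 + 6*z - 6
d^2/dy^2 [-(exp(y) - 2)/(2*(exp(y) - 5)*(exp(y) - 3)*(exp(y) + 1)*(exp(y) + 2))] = (-9*exp(8*y) + 87*exp(7*y) - 316*exp(6*y) + 438*exp(5*y) + 743*exp(4*y) - 3301*exp(3*y) + 222*exp(2*y) + 4232*exp(y) - 2640)*exp(y)/(2*(exp(12*y) - 15*exp(11*y) + 54*exp(10*y) + 172*exp(9*y) - 1158*exp(8*y) - 678*exp(7*y) + 9260*exp(6*y) + 3168*exp(5*y) - 36651*exp(4*y) - 25651*exp(3*y) + 56790*exp(2*y) + 78300*exp(y) + 27000))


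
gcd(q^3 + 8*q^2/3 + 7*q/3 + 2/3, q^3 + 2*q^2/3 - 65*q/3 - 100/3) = 1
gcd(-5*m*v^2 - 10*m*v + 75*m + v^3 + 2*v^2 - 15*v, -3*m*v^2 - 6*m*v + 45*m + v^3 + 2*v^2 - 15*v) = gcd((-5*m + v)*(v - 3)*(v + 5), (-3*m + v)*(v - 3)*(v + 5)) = v^2 + 2*v - 15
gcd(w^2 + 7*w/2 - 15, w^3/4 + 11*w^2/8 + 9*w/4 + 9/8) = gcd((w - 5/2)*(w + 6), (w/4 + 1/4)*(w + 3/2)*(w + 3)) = 1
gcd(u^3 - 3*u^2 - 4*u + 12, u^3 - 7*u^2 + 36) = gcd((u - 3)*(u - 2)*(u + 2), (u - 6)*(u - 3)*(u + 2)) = u^2 - u - 6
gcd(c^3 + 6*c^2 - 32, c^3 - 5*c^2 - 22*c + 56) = c^2 + 2*c - 8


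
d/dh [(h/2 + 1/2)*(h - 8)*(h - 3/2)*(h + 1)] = 2*h^3 - 45*h^2/4 - 6*h + 29/4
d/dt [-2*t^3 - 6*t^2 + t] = -6*t^2 - 12*t + 1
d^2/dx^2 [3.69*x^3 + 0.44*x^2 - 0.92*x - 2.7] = 22.14*x + 0.88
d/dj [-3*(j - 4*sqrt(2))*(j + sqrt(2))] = -6*j + 9*sqrt(2)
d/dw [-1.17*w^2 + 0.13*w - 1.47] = 0.13 - 2.34*w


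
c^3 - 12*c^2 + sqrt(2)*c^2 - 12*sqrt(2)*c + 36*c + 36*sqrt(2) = (c - 6)^2*(c + sqrt(2))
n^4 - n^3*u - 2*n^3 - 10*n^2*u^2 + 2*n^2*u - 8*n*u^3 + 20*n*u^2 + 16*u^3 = (n - 2)*(n - 4*u)*(n + u)*(n + 2*u)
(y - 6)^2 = y^2 - 12*y + 36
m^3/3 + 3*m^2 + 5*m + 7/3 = (m/3 + 1/3)*(m + 1)*(m + 7)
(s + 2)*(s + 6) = s^2 + 8*s + 12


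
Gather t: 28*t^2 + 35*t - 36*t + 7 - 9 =28*t^2 - t - 2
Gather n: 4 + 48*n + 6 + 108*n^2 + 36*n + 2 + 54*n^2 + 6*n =162*n^2 + 90*n + 12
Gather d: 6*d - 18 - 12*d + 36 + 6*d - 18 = 0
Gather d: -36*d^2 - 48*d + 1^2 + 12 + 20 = -36*d^2 - 48*d + 33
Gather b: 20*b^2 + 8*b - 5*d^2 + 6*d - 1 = 20*b^2 + 8*b - 5*d^2 + 6*d - 1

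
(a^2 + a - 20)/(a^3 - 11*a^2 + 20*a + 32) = (a + 5)/(a^2 - 7*a - 8)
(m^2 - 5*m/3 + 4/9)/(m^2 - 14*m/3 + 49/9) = (9*m^2 - 15*m + 4)/(9*m^2 - 42*m + 49)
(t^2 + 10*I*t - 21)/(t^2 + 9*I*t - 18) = (t + 7*I)/(t + 6*I)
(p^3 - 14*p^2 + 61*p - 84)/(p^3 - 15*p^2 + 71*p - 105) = (p - 4)/(p - 5)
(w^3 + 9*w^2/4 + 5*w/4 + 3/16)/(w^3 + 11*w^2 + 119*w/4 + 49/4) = (8*w^2 + 14*w + 3)/(4*(2*w^2 + 21*w + 49))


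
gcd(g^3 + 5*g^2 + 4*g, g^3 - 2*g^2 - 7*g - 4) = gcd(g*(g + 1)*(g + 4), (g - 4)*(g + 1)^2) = g + 1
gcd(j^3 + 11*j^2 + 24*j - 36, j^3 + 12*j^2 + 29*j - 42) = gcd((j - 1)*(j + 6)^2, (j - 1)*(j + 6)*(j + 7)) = j^2 + 5*j - 6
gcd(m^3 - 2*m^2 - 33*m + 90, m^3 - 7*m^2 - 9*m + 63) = m - 3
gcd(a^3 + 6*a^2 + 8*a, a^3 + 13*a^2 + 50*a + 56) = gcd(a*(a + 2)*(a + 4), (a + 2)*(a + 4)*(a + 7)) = a^2 + 6*a + 8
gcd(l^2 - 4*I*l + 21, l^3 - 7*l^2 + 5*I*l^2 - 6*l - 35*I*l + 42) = l + 3*I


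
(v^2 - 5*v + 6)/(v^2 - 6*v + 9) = (v - 2)/(v - 3)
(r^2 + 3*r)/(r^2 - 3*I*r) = (r + 3)/(r - 3*I)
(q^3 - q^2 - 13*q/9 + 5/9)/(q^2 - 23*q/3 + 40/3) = (9*q^3 - 9*q^2 - 13*q + 5)/(3*(3*q^2 - 23*q + 40))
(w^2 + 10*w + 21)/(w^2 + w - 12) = (w^2 + 10*w + 21)/(w^2 + w - 12)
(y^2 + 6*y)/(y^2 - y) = (y + 6)/(y - 1)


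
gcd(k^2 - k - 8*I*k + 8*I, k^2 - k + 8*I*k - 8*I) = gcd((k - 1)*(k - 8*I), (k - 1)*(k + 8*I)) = k - 1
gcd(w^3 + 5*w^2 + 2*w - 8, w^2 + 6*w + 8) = w^2 + 6*w + 8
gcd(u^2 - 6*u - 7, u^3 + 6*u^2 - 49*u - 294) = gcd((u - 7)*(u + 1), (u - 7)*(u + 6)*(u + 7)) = u - 7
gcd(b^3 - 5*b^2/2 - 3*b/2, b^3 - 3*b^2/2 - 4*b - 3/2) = b^2 - 5*b/2 - 3/2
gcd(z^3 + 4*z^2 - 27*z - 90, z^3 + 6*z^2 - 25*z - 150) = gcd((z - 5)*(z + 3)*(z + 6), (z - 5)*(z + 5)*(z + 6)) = z^2 + z - 30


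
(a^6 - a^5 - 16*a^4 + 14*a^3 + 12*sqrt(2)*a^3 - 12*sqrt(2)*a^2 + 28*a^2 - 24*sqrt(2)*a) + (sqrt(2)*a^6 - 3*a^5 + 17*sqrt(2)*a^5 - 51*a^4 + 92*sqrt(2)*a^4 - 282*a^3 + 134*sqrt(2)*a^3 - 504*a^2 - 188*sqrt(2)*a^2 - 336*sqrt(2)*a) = a^6 + sqrt(2)*a^6 - 4*a^5 + 17*sqrt(2)*a^5 - 67*a^4 + 92*sqrt(2)*a^4 - 268*a^3 + 146*sqrt(2)*a^3 - 476*a^2 - 200*sqrt(2)*a^2 - 360*sqrt(2)*a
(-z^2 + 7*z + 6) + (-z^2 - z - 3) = -2*z^2 + 6*z + 3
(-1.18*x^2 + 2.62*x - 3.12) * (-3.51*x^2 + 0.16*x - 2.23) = 4.1418*x^4 - 9.385*x^3 + 14.0018*x^2 - 6.3418*x + 6.9576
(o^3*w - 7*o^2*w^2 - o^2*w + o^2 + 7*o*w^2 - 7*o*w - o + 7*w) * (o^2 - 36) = o^5*w - 7*o^4*w^2 - o^4*w + o^4 + 7*o^3*w^2 - 43*o^3*w - o^3 + 252*o^2*w^2 + 43*o^2*w - 36*o^2 - 252*o*w^2 + 252*o*w + 36*o - 252*w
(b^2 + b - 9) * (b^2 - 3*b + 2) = b^4 - 2*b^3 - 10*b^2 + 29*b - 18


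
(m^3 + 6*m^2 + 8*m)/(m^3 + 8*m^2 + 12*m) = (m + 4)/(m + 6)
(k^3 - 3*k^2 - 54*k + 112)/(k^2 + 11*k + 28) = (k^2 - 10*k + 16)/(k + 4)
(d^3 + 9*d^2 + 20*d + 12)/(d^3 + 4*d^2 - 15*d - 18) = (d + 2)/(d - 3)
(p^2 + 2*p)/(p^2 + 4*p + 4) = p/(p + 2)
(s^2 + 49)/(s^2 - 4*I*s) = (s^2 + 49)/(s*(s - 4*I))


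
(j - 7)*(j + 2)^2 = j^3 - 3*j^2 - 24*j - 28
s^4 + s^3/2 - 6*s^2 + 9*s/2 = s*(s - 3/2)*(s - 1)*(s + 3)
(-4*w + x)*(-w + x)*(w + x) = 4*w^3 - w^2*x - 4*w*x^2 + x^3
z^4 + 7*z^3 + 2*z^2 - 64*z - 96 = (z - 3)*(z + 2)*(z + 4)^2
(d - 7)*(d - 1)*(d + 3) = d^3 - 5*d^2 - 17*d + 21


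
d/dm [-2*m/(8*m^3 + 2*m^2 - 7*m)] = 4*(8*m + 1)/(8*m^2 + 2*m - 7)^2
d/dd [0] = 0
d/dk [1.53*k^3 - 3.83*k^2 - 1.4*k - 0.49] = 4.59*k^2 - 7.66*k - 1.4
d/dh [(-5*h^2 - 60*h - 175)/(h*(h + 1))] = 5*(11*h^2 + 70*h + 35)/(h^2*(h^2 + 2*h + 1))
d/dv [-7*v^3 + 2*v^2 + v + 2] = -21*v^2 + 4*v + 1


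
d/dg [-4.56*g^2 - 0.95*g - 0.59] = -9.12*g - 0.95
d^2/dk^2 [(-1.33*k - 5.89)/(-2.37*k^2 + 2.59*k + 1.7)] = ((-18.9126*k - 21.0292)*(-2.37*k^2 + 2.59*k + 1.7) - (1.33*k + 5.89)*(4.74*k - 2.59)*(9.48*k - 5.18))/(-2.37*k^2 + 2.59*k + 1.7)^3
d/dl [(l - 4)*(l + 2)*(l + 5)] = 3*l^2 + 6*l - 18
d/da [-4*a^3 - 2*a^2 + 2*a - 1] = -12*a^2 - 4*a + 2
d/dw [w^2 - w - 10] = 2*w - 1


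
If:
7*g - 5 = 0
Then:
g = 5/7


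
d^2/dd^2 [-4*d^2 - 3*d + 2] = -8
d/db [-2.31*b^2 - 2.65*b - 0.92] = -4.62*b - 2.65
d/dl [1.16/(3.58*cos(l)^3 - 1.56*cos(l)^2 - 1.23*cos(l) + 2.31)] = (12.4584*cos(l)^2 - 3.6192*cos(l) - 1.4268)*sin(l)/(3.58*cos(l)^3 - 1.56*cos(l)^2 - 1.23*cos(l) + 2.31)^2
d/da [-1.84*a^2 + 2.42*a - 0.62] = 2.42 - 3.68*a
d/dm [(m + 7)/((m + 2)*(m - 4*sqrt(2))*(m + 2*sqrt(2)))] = (-(m + 2)*(m + 7)*(m - 4*sqrt(2)) - (m + 2)*(m + 7)*(m + 2*sqrt(2)) + (m + 2)*(m - 4*sqrt(2))*(m + 2*sqrt(2)) - (m + 7)*(m - 4*sqrt(2))*(m + 2*sqrt(2)))/((m + 2)^2*(m - 4*sqrt(2))^2*(m + 2*sqrt(2))^2)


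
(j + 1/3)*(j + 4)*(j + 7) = j^3 + 34*j^2/3 + 95*j/3 + 28/3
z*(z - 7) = z^2 - 7*z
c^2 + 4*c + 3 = (c + 1)*(c + 3)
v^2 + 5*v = v*(v + 5)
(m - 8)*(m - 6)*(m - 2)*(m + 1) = m^4 - 15*m^3 + 60*m^2 - 20*m - 96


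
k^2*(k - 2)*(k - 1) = k^4 - 3*k^3 + 2*k^2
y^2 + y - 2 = (y - 1)*(y + 2)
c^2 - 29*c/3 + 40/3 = (c - 8)*(c - 5/3)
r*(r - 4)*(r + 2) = r^3 - 2*r^2 - 8*r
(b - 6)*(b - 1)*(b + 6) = b^3 - b^2 - 36*b + 36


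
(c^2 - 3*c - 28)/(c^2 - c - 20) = (c - 7)/(c - 5)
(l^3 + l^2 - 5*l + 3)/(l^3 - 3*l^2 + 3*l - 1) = (l + 3)/(l - 1)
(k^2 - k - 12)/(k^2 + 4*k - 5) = (k^2 - k - 12)/(k^2 + 4*k - 5)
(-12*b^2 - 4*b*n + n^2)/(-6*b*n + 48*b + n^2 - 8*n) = (2*b + n)/(n - 8)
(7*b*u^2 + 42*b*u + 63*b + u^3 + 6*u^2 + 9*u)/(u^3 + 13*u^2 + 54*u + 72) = (7*b*u + 21*b + u^2 + 3*u)/(u^2 + 10*u + 24)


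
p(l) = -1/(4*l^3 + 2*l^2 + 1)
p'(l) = -(-12*l^2 - 4*l)/(4*l^3 + 2*l^2 + 1)^2 = 4*l*(3*l + 1)/(4*l^3 + 2*l^2 + 1)^2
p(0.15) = -0.94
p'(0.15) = 0.78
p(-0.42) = -0.95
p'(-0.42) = 0.39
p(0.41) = -0.62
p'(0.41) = 1.41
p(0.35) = -0.71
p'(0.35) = 1.43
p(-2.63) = 0.02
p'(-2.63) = 0.02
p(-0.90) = 3.38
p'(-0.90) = 69.85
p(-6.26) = 0.00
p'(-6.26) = 0.00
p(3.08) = -0.01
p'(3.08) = 0.01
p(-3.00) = 0.01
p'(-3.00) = 0.01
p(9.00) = 0.00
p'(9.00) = 0.00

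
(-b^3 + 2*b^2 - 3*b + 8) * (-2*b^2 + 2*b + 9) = 2*b^5 - 6*b^4 + b^3 - 4*b^2 - 11*b + 72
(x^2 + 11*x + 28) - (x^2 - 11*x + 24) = 22*x + 4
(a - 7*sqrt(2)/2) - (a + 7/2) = -7*sqrt(2)/2 - 7/2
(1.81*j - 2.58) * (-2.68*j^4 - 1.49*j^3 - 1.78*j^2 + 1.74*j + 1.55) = -4.8508*j^5 + 4.2175*j^4 + 0.6224*j^3 + 7.7418*j^2 - 1.6837*j - 3.999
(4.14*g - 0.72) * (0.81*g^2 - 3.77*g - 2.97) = 3.3534*g^3 - 16.191*g^2 - 9.5814*g + 2.1384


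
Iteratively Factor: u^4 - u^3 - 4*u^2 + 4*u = (u + 2)*(u^3 - 3*u^2 + 2*u) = (u - 1)*(u + 2)*(u^2 - 2*u) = (u - 2)*(u - 1)*(u + 2)*(u)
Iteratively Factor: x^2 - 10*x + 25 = (x - 5)*(x - 5)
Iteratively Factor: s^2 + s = (s)*(s + 1)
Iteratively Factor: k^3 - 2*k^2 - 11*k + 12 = (k - 4)*(k^2 + 2*k - 3) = (k - 4)*(k + 3)*(k - 1)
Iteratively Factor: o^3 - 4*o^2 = (o)*(o^2 - 4*o) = o*(o - 4)*(o)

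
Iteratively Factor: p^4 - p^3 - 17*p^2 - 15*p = (p + 1)*(p^3 - 2*p^2 - 15*p) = (p + 1)*(p + 3)*(p^2 - 5*p) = (p - 5)*(p + 1)*(p + 3)*(p)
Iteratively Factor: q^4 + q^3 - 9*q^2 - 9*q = (q + 1)*(q^3 - 9*q) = q*(q + 1)*(q^2 - 9) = q*(q - 3)*(q + 1)*(q + 3)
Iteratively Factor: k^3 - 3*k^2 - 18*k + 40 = (k - 2)*(k^2 - k - 20) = (k - 5)*(k - 2)*(k + 4)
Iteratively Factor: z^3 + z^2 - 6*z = (z - 2)*(z^2 + 3*z) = (z - 2)*(z + 3)*(z)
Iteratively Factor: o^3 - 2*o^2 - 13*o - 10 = (o + 2)*(o^2 - 4*o - 5) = (o - 5)*(o + 2)*(o + 1)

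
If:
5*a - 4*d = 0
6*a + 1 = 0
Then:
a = -1/6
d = -5/24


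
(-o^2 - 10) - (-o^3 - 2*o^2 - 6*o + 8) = o^3 + o^2 + 6*o - 18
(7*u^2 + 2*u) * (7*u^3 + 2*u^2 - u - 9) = 49*u^5 + 28*u^4 - 3*u^3 - 65*u^2 - 18*u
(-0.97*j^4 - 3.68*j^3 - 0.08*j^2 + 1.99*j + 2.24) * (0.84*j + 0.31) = -0.8148*j^5 - 3.3919*j^4 - 1.208*j^3 + 1.6468*j^2 + 2.4985*j + 0.6944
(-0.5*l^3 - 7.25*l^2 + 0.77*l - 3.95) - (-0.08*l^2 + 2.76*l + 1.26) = -0.5*l^3 - 7.17*l^2 - 1.99*l - 5.21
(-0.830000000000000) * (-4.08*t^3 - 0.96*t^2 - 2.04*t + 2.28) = 3.3864*t^3 + 0.7968*t^2 + 1.6932*t - 1.8924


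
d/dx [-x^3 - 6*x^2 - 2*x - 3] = -3*x^2 - 12*x - 2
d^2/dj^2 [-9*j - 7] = 0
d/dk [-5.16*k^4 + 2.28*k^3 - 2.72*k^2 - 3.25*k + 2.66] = -20.64*k^3 + 6.84*k^2 - 5.44*k - 3.25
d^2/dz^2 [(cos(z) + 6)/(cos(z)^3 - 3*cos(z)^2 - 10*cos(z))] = (-2*(cos(z) + 6)*(-3*cos(z)^2 + 6*cos(z) + 10)^2*sin(z)^2 + (sin(z)^2 + 3*cos(z) + 9)^2*cos(z)^3 + (sin(z)^2 + 3*cos(z) + 9)*(12*(1 - cos(2*z))^2 - 444*cos(z) - 372*cos(2*z) + 60*cos(3*z) + 9*cos(4*z) + 19)*cos(z)/8)/((sin(z)^2 + 3*cos(z) + 9)^3*cos(z)^3)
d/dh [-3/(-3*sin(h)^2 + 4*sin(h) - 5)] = 6*(2 - 3*sin(h))*cos(h)/(3*sin(h)^2 - 4*sin(h) + 5)^2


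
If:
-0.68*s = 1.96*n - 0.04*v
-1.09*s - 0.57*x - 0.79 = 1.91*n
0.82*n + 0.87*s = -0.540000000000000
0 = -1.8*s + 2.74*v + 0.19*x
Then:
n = 0.30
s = -0.91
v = -0.55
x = -0.67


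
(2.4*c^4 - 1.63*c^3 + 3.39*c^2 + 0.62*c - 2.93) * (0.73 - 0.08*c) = -0.192*c^5 + 1.8824*c^4 - 1.4611*c^3 + 2.4251*c^2 + 0.687*c - 2.1389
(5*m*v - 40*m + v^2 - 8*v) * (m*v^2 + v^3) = 5*m^2*v^3 - 40*m^2*v^2 + 6*m*v^4 - 48*m*v^3 + v^5 - 8*v^4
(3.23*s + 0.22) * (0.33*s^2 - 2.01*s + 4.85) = 1.0659*s^3 - 6.4197*s^2 + 15.2233*s + 1.067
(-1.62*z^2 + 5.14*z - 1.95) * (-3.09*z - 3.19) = 5.0058*z^3 - 10.7148*z^2 - 10.3711*z + 6.2205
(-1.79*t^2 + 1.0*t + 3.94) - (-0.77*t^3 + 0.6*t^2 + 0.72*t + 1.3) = 0.77*t^3 - 2.39*t^2 + 0.28*t + 2.64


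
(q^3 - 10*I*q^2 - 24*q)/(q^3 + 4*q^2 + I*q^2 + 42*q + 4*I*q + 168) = q*(q - 4*I)/(q^2 + q*(4 + 7*I) + 28*I)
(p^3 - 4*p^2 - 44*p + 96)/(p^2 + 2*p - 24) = (p^2 - 10*p + 16)/(p - 4)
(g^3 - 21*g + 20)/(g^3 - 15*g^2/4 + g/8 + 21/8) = 8*(g^2 + g - 20)/(8*g^2 - 22*g - 21)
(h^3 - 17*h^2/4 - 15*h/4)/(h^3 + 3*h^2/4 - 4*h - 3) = h*(h - 5)/(h^2 - 4)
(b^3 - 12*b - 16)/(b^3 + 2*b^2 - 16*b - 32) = (b + 2)/(b + 4)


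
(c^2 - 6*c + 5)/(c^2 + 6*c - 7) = (c - 5)/(c + 7)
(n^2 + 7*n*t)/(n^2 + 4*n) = (n + 7*t)/(n + 4)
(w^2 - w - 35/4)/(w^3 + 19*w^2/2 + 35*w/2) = (w - 7/2)/(w*(w + 7))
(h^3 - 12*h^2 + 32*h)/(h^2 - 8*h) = h - 4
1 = 1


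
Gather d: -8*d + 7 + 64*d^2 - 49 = 64*d^2 - 8*d - 42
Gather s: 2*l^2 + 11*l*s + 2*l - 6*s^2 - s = 2*l^2 + 2*l - 6*s^2 + s*(11*l - 1)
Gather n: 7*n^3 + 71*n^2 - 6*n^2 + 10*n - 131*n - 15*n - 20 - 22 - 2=7*n^3 + 65*n^2 - 136*n - 44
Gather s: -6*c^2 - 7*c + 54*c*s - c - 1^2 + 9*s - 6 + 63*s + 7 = -6*c^2 - 8*c + s*(54*c + 72)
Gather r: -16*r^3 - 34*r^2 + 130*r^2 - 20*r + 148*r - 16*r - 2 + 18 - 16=-16*r^3 + 96*r^2 + 112*r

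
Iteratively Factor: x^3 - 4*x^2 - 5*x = (x + 1)*(x^2 - 5*x) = (x - 5)*(x + 1)*(x)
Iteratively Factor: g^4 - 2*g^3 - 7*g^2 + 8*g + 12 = (g + 1)*(g^3 - 3*g^2 - 4*g + 12) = (g + 1)*(g + 2)*(g^2 - 5*g + 6) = (g - 3)*(g + 1)*(g + 2)*(g - 2)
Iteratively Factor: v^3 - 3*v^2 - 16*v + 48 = (v + 4)*(v^2 - 7*v + 12) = (v - 3)*(v + 4)*(v - 4)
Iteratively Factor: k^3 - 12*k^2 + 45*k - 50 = (k - 2)*(k^2 - 10*k + 25) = (k - 5)*(k - 2)*(k - 5)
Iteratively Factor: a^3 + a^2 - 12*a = (a)*(a^2 + a - 12) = a*(a - 3)*(a + 4)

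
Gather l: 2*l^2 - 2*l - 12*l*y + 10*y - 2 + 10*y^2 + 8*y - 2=2*l^2 + l*(-12*y - 2) + 10*y^2 + 18*y - 4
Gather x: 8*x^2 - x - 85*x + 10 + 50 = 8*x^2 - 86*x + 60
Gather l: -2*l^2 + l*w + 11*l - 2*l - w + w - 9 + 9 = -2*l^2 + l*(w + 9)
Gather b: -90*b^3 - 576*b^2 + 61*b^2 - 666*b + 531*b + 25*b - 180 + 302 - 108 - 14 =-90*b^3 - 515*b^2 - 110*b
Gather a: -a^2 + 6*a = -a^2 + 6*a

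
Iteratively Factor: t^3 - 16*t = (t - 4)*(t^2 + 4*t) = (t - 4)*(t + 4)*(t)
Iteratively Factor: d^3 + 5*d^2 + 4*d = (d + 1)*(d^2 + 4*d) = d*(d + 1)*(d + 4)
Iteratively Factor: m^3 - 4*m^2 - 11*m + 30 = (m - 5)*(m^2 + m - 6) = (m - 5)*(m + 3)*(m - 2)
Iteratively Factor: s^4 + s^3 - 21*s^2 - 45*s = (s + 3)*(s^3 - 2*s^2 - 15*s) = (s + 3)^2*(s^2 - 5*s) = s*(s + 3)^2*(s - 5)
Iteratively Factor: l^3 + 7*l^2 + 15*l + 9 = (l + 3)*(l^2 + 4*l + 3) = (l + 1)*(l + 3)*(l + 3)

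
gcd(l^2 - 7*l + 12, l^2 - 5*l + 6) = l - 3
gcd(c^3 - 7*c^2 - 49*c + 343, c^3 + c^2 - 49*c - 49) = c^2 - 49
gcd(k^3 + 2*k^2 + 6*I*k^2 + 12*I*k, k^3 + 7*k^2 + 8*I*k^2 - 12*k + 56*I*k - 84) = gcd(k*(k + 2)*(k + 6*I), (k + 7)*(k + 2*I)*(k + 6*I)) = k + 6*I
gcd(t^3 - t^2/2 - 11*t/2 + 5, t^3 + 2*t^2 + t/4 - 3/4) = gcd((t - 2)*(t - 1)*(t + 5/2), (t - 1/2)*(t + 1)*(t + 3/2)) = 1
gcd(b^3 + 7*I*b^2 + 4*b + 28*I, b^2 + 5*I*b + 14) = b^2 + 5*I*b + 14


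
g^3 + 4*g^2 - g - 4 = (g - 1)*(g + 1)*(g + 4)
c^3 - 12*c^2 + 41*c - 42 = (c - 7)*(c - 3)*(c - 2)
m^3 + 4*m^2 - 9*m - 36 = (m - 3)*(m + 3)*(m + 4)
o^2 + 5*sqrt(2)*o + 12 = (o + 2*sqrt(2))*(o + 3*sqrt(2))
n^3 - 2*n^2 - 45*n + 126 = (n - 6)*(n - 3)*(n + 7)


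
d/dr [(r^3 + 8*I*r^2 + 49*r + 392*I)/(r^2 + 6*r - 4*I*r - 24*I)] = (r^4 + r^3*(12 - 8*I) + r^2*(-17 - 24*I) + r*(384 - 784*I) - 1568 - 3528*I)/(r^4 + r^3*(12 - 8*I) + r^2*(20 - 96*I) + r*(-192 - 288*I) - 576)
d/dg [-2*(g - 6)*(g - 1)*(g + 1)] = -6*g^2 + 24*g + 2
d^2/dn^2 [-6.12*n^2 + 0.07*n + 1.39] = -12.2400000000000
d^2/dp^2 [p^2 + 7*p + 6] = 2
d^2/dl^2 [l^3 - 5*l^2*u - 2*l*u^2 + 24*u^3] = 6*l - 10*u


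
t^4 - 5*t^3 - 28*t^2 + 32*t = t*(t - 8)*(t - 1)*(t + 4)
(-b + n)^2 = b^2 - 2*b*n + n^2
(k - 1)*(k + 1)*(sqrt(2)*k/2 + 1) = sqrt(2)*k^3/2 + k^2 - sqrt(2)*k/2 - 1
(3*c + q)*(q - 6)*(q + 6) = 3*c*q^2 - 108*c + q^3 - 36*q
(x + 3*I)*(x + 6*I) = x^2 + 9*I*x - 18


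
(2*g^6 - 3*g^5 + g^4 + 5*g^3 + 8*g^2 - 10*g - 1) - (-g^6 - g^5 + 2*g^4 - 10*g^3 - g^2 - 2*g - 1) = 3*g^6 - 2*g^5 - g^4 + 15*g^3 + 9*g^2 - 8*g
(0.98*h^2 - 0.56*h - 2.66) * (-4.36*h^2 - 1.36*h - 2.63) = -4.2728*h^4 + 1.1088*h^3 + 9.7818*h^2 + 5.0904*h + 6.9958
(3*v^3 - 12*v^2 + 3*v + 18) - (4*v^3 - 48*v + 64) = -v^3 - 12*v^2 + 51*v - 46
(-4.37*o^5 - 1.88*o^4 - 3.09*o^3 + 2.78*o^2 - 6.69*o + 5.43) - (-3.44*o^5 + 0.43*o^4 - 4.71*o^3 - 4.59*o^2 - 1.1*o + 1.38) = -0.93*o^5 - 2.31*o^4 + 1.62*o^3 + 7.37*o^2 - 5.59*o + 4.05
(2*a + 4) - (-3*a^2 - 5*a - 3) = 3*a^2 + 7*a + 7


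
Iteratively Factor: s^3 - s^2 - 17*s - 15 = (s - 5)*(s^2 + 4*s + 3) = (s - 5)*(s + 3)*(s + 1)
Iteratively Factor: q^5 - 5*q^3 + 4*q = (q - 1)*(q^4 + q^3 - 4*q^2 - 4*q) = q*(q - 1)*(q^3 + q^2 - 4*q - 4) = q*(q - 2)*(q - 1)*(q^2 + 3*q + 2) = q*(q - 2)*(q - 1)*(q + 1)*(q + 2)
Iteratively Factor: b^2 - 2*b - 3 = (b - 3)*(b + 1)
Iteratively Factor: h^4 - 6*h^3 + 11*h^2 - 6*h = (h - 1)*(h^3 - 5*h^2 + 6*h) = h*(h - 1)*(h^2 - 5*h + 6) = h*(h - 3)*(h - 1)*(h - 2)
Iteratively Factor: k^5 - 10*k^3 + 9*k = (k - 3)*(k^4 + 3*k^3 - k^2 - 3*k) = (k - 3)*(k + 3)*(k^3 - k) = k*(k - 3)*(k + 3)*(k^2 - 1) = k*(k - 3)*(k + 1)*(k + 3)*(k - 1)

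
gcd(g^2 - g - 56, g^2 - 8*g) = g - 8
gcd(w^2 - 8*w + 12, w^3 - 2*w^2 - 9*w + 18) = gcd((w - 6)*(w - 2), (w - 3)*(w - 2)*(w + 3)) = w - 2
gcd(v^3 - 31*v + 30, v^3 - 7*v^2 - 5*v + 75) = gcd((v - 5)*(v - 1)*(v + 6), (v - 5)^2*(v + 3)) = v - 5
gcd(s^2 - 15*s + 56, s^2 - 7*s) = s - 7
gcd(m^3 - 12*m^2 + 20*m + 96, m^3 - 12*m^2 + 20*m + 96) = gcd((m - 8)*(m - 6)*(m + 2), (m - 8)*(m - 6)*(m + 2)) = m^3 - 12*m^2 + 20*m + 96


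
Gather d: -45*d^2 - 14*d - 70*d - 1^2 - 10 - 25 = -45*d^2 - 84*d - 36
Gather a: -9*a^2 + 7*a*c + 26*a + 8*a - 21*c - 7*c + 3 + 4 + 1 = -9*a^2 + a*(7*c + 34) - 28*c + 8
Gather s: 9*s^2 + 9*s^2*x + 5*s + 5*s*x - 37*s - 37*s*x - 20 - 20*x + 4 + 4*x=s^2*(9*x + 9) + s*(-32*x - 32) - 16*x - 16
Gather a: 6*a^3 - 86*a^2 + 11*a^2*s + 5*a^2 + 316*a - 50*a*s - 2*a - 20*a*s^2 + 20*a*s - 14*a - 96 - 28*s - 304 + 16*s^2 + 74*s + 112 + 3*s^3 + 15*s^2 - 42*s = 6*a^3 + a^2*(11*s - 81) + a*(-20*s^2 - 30*s + 300) + 3*s^3 + 31*s^2 + 4*s - 288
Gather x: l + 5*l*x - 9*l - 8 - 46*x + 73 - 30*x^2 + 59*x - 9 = -8*l - 30*x^2 + x*(5*l + 13) + 56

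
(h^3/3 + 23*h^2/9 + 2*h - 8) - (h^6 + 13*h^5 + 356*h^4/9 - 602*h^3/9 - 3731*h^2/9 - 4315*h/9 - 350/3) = -h^6 - 13*h^5 - 356*h^4/9 + 605*h^3/9 + 3754*h^2/9 + 4333*h/9 + 326/3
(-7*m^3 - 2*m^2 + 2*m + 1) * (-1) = 7*m^3 + 2*m^2 - 2*m - 1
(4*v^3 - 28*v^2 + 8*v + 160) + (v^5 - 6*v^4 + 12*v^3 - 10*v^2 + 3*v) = v^5 - 6*v^4 + 16*v^3 - 38*v^2 + 11*v + 160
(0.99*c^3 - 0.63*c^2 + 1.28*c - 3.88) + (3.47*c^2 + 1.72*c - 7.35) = 0.99*c^3 + 2.84*c^2 + 3.0*c - 11.23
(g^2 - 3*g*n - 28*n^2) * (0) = 0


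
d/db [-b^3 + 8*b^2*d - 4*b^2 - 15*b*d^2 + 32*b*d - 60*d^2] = -3*b^2 + 16*b*d - 8*b - 15*d^2 + 32*d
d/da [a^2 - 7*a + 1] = 2*a - 7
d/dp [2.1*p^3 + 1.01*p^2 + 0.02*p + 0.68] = 6.3*p^2 + 2.02*p + 0.02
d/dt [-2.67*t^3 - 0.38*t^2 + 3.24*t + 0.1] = -8.01*t^2 - 0.76*t + 3.24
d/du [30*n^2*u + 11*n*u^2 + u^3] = 30*n^2 + 22*n*u + 3*u^2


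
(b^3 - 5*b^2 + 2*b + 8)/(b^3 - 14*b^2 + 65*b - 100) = (b^2 - b - 2)/(b^2 - 10*b + 25)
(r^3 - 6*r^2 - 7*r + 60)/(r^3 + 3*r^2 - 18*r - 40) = (r^2 - 2*r - 15)/(r^2 + 7*r + 10)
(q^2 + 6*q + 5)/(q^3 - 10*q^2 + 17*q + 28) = (q + 5)/(q^2 - 11*q + 28)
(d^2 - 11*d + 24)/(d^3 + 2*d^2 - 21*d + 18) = (d - 8)/(d^2 + 5*d - 6)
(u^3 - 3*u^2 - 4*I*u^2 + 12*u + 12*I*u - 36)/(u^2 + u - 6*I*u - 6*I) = (u^2 + u*(-3 + 2*I) - 6*I)/(u + 1)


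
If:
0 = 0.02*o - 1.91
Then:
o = 95.50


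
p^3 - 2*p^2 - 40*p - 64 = (p - 8)*(p + 2)*(p + 4)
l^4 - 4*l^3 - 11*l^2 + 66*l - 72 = (l - 3)^2*(l - 2)*(l + 4)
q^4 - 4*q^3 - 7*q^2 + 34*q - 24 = (q - 4)*(q - 2)*(q - 1)*(q + 3)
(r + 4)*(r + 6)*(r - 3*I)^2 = r^4 + 10*r^3 - 6*I*r^3 + 15*r^2 - 60*I*r^2 - 90*r - 144*I*r - 216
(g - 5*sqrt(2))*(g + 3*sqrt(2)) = g^2 - 2*sqrt(2)*g - 30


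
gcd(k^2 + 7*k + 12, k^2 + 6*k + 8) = k + 4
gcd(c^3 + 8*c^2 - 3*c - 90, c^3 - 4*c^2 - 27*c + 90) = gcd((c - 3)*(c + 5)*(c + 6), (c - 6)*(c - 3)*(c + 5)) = c^2 + 2*c - 15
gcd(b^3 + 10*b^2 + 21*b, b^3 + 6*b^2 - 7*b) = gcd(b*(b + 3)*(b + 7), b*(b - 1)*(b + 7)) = b^2 + 7*b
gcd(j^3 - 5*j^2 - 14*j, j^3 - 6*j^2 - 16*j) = j^2 + 2*j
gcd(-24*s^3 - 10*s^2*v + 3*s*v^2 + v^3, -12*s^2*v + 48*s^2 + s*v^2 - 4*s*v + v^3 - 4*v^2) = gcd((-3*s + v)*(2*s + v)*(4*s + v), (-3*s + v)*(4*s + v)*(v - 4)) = 12*s^2 - s*v - v^2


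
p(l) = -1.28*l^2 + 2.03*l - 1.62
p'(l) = 2.03 - 2.56*l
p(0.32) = -1.10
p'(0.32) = 1.21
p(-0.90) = -4.48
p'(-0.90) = 4.33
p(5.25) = -26.24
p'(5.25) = -11.41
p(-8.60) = -113.75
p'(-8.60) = 24.05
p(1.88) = -2.33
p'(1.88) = -2.78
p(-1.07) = -5.26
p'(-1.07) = 4.77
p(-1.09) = -5.35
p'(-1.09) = 4.82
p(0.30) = -1.13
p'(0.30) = 1.26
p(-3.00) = -19.23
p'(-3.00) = 9.71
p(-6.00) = -59.88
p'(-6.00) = 17.39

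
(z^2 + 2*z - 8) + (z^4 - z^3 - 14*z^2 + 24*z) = z^4 - z^3 - 13*z^2 + 26*z - 8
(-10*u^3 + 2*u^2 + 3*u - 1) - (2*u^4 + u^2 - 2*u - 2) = -2*u^4 - 10*u^3 + u^2 + 5*u + 1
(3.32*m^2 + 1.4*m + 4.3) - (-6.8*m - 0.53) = 3.32*m^2 + 8.2*m + 4.83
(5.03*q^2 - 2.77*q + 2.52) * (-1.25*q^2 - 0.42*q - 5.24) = -6.2875*q^4 + 1.3499*q^3 - 28.3438*q^2 + 13.4564*q - 13.2048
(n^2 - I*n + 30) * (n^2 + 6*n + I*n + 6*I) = n^4 + 6*n^3 + 31*n^2 + 186*n + 30*I*n + 180*I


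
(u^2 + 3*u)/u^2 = (u + 3)/u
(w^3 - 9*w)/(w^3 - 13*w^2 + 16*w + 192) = w*(w - 3)/(w^2 - 16*w + 64)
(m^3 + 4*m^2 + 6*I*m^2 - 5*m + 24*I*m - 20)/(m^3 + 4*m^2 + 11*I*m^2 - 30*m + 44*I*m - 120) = (m + I)/(m + 6*I)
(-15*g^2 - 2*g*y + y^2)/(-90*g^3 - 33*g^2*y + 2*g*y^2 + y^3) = (-5*g + y)/(-30*g^2 - g*y + y^2)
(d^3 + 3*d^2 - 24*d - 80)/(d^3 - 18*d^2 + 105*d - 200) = (d^2 + 8*d + 16)/(d^2 - 13*d + 40)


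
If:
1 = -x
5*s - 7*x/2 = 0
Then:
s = -7/10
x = -1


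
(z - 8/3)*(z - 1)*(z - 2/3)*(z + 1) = z^4 - 10*z^3/3 + 7*z^2/9 + 10*z/3 - 16/9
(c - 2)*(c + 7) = c^2 + 5*c - 14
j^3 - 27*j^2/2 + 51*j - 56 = (j - 8)*(j - 7/2)*(j - 2)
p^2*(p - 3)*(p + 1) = p^4 - 2*p^3 - 3*p^2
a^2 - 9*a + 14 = (a - 7)*(a - 2)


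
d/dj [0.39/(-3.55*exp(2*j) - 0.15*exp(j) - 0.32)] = (2.769*exp(j) + 0.0585)*exp(j)/(3.55*exp(2*j) + 0.15*exp(j) + 0.32)^2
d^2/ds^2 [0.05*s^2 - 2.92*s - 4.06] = 0.100000000000000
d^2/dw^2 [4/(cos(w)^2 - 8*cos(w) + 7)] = 8*(-2*sin(w)^4 + 19*sin(w)^2 - 43*cos(w) + 3*cos(3*w) + 40)/((cos(w) - 7)^3*(cos(w) - 1)^3)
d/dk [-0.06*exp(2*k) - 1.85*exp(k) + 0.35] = (-0.12*exp(k) - 1.85)*exp(k)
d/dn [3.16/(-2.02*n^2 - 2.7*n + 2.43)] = (12.7664*n + 8.532)/(2.02*n^2 + 2.7*n - 2.43)^2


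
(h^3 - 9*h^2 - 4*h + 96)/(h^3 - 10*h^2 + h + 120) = (h - 4)/(h - 5)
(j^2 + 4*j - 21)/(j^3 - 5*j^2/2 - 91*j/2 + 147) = 2*(j - 3)/(2*j^2 - 19*j + 42)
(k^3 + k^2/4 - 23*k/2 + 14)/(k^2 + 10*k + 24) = (4*k^2 - 15*k + 14)/(4*(k + 6))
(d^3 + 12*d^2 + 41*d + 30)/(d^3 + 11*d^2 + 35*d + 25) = (d + 6)/(d + 5)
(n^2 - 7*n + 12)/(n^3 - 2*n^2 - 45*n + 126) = (n - 4)/(n^2 + n - 42)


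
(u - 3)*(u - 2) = u^2 - 5*u + 6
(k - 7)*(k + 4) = k^2 - 3*k - 28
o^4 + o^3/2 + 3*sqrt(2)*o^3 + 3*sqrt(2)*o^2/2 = o^2*(o + 1/2)*(o + 3*sqrt(2))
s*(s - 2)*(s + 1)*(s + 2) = s^4 + s^3 - 4*s^2 - 4*s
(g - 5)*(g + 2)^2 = g^3 - g^2 - 16*g - 20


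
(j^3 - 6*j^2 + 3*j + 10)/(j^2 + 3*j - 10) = (j^2 - 4*j - 5)/(j + 5)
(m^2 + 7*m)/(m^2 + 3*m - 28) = m/(m - 4)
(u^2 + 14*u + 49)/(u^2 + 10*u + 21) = (u + 7)/(u + 3)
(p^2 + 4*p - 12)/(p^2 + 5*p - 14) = (p + 6)/(p + 7)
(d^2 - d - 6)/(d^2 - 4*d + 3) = (d + 2)/(d - 1)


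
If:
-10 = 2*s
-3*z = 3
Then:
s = -5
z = -1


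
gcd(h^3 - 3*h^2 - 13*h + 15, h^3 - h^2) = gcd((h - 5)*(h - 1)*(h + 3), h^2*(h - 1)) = h - 1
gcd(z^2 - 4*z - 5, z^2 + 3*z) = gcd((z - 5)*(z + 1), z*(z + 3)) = 1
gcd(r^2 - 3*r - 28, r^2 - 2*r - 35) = r - 7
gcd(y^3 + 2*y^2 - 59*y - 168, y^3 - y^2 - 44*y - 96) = y^2 - 5*y - 24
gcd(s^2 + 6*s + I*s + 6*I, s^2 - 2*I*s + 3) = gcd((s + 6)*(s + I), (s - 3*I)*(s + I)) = s + I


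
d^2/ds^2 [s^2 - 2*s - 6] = 2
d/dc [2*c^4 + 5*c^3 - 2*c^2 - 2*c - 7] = 8*c^3 + 15*c^2 - 4*c - 2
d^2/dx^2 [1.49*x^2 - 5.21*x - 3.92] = 2.98000000000000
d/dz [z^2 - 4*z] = 2*z - 4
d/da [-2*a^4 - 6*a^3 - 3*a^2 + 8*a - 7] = -8*a^3 - 18*a^2 - 6*a + 8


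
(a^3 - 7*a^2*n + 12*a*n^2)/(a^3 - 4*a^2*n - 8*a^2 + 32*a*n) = (a - 3*n)/(a - 8)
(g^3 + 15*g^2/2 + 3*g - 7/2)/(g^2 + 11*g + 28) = (2*g^2 + g - 1)/(2*(g + 4))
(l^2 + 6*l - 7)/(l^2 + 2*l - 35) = (l - 1)/(l - 5)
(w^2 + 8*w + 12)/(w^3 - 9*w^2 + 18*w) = (w^2 + 8*w + 12)/(w*(w^2 - 9*w + 18))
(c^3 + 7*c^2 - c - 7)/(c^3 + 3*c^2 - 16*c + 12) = (c^2 + 8*c + 7)/(c^2 + 4*c - 12)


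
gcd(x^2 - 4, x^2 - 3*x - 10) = x + 2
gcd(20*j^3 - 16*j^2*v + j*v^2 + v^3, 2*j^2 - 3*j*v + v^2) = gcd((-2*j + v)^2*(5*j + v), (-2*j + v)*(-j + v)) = -2*j + v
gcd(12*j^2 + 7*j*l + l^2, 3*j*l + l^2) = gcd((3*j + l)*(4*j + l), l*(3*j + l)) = 3*j + l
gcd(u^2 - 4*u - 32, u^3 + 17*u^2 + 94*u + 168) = u + 4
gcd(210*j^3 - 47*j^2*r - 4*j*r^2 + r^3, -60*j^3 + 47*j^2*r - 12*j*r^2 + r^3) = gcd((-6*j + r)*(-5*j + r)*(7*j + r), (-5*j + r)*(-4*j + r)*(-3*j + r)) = -5*j + r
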